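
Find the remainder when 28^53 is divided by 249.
31

Repeated squaring. Binary of 53 = 110101.
28^1 ≡ 28 (mod 249); 28^2 ≡ 37 (mod 249); 28^4 ≡ 124 (mod 249); 28^8 ≡ 187 (mod 249); 28^16 ≡ 109 (mod 249); 28^32 ≡ 178 (mod 249)
28^53 = 28^1 × 28^4 × 28^16 × 28^32 ≡ 31 (mod 249)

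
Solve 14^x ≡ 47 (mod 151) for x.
148

Baby-step giant-step with step n = ⌈√151⌉ = 13.
Baby steps 14^j mod 151 (j:value) for j=0..12: 0:1, 1:14, 2:45, 3:26, 4:62, 5:113, 6:72, 7:102, 8:69, 9:60, 10:85, 11:133, 12:50.
Giant-step multiplier: 14^(-13) ≡ 14^(150-13) = 14^137 ≡ 140 (mod 151).
Giant steps γ_i = 47·140^i mod 151: γ_0=47, γ_1=87, γ_2=100, γ_3=108, γ_4=20, γ_5=82, γ_6=4, γ_7=107, γ_8=31, γ_9=112, γ_10=127, γ_11=113 (in table at j=5).
x = i·n + j = 11·13 + 5 = 148.
Check: 14^148 ≡ 47 (mod 151).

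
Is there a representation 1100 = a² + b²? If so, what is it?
Not possible

Factorization: 1100 = 2^2 × 5^2 × 11
By Fermat: n is sum of two squares iff every prime p ≡ 3 (mod 4) appears to even power.
Prime(s) ≡ 3 (mod 4) with odd exponent: [(11, 1)]
Therefore 1100 cannot be expressed as a² + b².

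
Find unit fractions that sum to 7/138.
1/20 + 1/1380

Greedy algorithm:
7/138: ceiling(138/7) = 20, use 1/20
1/1380: ceiling(1380/1) = 1380, use 1/1380
Result: 7/138 = 1/20 + 1/1380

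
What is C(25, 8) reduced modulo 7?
5

Using Lucas' theorem:
Write n=25 and k=8 in base 7:
n in base 7: [3, 4]
k in base 7: [1, 1]
C(25,8) mod 7 = ∏ C(n_i, k_i) mod 7
Digit binomials (mod 7): C(3,1) = 3; C(4,1) = 4
Product: 3 × 4 = 12 ≡ 5 (mod 7)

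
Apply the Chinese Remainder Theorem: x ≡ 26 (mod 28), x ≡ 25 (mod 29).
54

Using Chinese Remainder Theorem:
M = 28 × 29 = 812
M1 = 29, M2 = 28
y1 = 29^(-1) mod 28 = 1
y2 = 28^(-1) mod 29 = 28
x = (26×29×1 + 25×28×28) mod 812 = 54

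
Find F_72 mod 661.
595

Matrix identity: Q^n = [[F_(n+1), F_n], [F_n, F_(n-1)]] with Q = [[1,1],[1,0]].
n = 72 = 1001000₂. Square-and-multiply, entries mod 661:
Q^1 = [[1,1],[1,0]]
Q^2 = (Q^1)² = [[2,1],[1,1]]
Q^4 = (Q^2)² = [[5,3],[3,2]]
Q^9 = (Q^4)²·Q = [[55,34],[34,21]]
Q^18 = (Q^9)² = [[215,601],[601,275]]
Q^36 = (Q^18)² = [[250,345],[345,566]]
Q^72 = (Q^36)² = [[411,595],[595,477]]
F_72 mod 661 = Q^72[0][1] = 595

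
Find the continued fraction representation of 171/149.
[1; 6, 1, 3, 2, 2]

Euclidean algorithm steps:
171 = 1 × 149 + 22
149 = 6 × 22 + 17
22 = 1 × 17 + 5
17 = 3 × 5 + 2
5 = 2 × 2 + 1
2 = 2 × 1 + 0
Continued fraction: [1; 6, 1, 3, 2, 2]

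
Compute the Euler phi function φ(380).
144

380 = 2^2 × 5 × 19
φ(n) = n × ∏(1 - 1/p) for each prime p dividing n
φ(380) = 380 × (1 - 1/2) × (1 - 1/5) × (1 - 1/19) = 144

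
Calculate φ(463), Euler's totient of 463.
462

463 = 463
φ(n) = n × ∏(1 - 1/p) for each prime p dividing n
φ(463) = 463 × (1 - 1/463) = 462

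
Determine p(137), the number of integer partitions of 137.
11097645016

p(n) counts ways to write n as a sum of positive integers (order ignored).
Euler's pentagonal recurrence: p(k) = p(k-1) + p(k-2) - p(k-5) - p(k-7) + p(k-12) + p(k-15) - ... (offsets j(3j∓1)/2, signs ++--, p(0)=1, p(<0)=0).
DP table for k = 0..136: p(0)=1, p(1)=1, p(2)=2, p(3)=3, p(4)=5, p(5)=7, p(6)=11, p(7)=15, p(8)=22, p(9)=30, p(10)=42, p(11)=56, p(12)=77, p(13)=101, p(14)=135, p(15)=176, p(16)=231, p(17)=297, p(18)=385, p(19)=490, p(20)=627, p(21)=792, p(22)=1002, p(23)=1255, p(24)=1575, p(25)=1958, p(26)=2436, p(27)=3010, p(28)=3718, p(29)=4565, p(30)=5604, p(31)=6842, p(32)=8349, p(33)=10143, p(34)=12310, p(35)=14883, p(36)=17977, p(37)=21637, p(38)=26015, p(39)=31185, p(40)=37338, p(41)=44583, p(42)=53174, p(43)=63261, p(44)=75175, p(45)=89134, p(46)=105558, p(47)=124754, p(48)=147273, p(49)=173525, p(50)=204226, p(51)=239943, p(52)=281589, p(53)=329931, p(54)=386155, p(55)=451276, p(56)=526823, p(57)=614154, p(58)=715220, p(59)=831820, p(60)=966467, p(61)=1121505, p(62)=1300156, p(63)=1505499, p(64)=1741630, p(65)=2012558, p(66)=2323520, p(67)=2679689, p(68)=3087735, p(69)=3554345, p(70)=4087968, p(71)=4697205, p(72)=5392783, p(73)=6185689, p(74)=7089500, p(75)=8118264, p(76)=9289091, p(77)=10619863, p(78)=12132164, p(79)=13848650, p(80)=15796476, p(81)=18004327, p(82)=20506255, p(83)=23338469, p(84)=26543660, p(85)=30167357, p(86)=34262962, p(87)=38887673, p(88)=44108109, p(89)=49995925, p(90)=56634173, p(91)=64112359, p(92)=72533807, p(93)=82010177, p(94)=92669720, p(95)=104651419, p(96)=118114304, p(97)=133230930, p(98)=150198136, p(99)=169229875, p(100)=190569292, p(101)=214481126, p(102)=241265379, p(103)=271248950, p(104)=304801365, p(105)=342325709, p(106)=384276336, p(107)=431149389, p(108)=483502844, p(109)=541946240, p(110)=607163746, p(111)=679903203, p(112)=761002156, p(113)=851376628, p(114)=952050665, p(115)=1064144451, p(116)=1188908248, p(117)=1327710076, p(118)=1482074143, p(119)=1653668665, p(120)=1844349560, p(121)=2056148051, p(122)=2291320912, p(123)=2552338241, p(124)=2841940500, p(125)=3163127352, p(126)=3519222692, p(127)=3913864295, p(128)=4351078600, p(129)=4835271870, p(130)=5371315400, p(131)=5964539504, p(132)=6620830889, p(133)=7346629512, p(134)=8149040695, p(135)=9035836076, p(136)=10015581680.
Final step: p(137) = p(136) + p(135) - p(132) - p(130) + p(125) + p(122) - p(115) - p(111) + p(102) + p(97) - p(86) - p(80) + p(67) + p(60) - p(45) - p(37) + p(20) + p(11)
= 10015581680 + 9035836076 - 6620830889 - 5371315400 + 3163127352 + 2291320912 - 1064144451 - 679903203 + 241265379 + 133230930 - 34262962 - 15796476 + 2679689 + 966467 - 89134 - 21637 + 627 + 56
= 11097645016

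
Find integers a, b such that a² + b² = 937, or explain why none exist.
19² + 24² (a=19, b=24)

Factorization: 937 = 937
By Fermat: n is sum of two squares iff every prime p ≡ 3 (mod 4) appears to even power.
All primes ≡ 3 (mod 4) appear to even power.
Search a = 0, 1, 2, … for 937 - a² a perfect square: first hit at a = 19: 937 - 361 = 576 = 24².
937 = 19² + 24² = 361 + 576 ✓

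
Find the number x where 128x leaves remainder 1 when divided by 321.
158

gcd(128, 321) = 1, so the inverse exists.
Extended Euclidean algorithm on (321, 128):
321 = 2 × 128 + 65  ⟹  65 = (1)·321 + (-2)·128
128 = 1 × 65 + 63  ⟹  63 = (-1)·321 + (3)·128
65 = 1 × 63 + 2  ⟹  2 = (2)·321 + (-5)·128
63 = 31 × 2 + 1  ⟹  1 = (-63)·321 + (158)·128
So (158)·128 ≡ 1 (mod 321), i.e. 128^(-1) ≡ 158 (mod 321).
Check: 128 × 158 = 20224 ≡ 1 (mod 321)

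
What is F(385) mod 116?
13

Matrix identity: Q^n = [[F_(n+1), F_n], [F_n, F_(n-1)]] with Q = [[1,1],[1,0]].
n = 385 = 110000001₂. Square-and-multiply, entries mod 116:
Q^1 = [[1,1],[1,0]]
Q^3 = (Q^1)²·Q = [[3,2],[2,1]]
Q^6 = (Q^3)² = [[13,8],[8,5]]
Q^12 = (Q^6)² = [[1,28],[28,89]]
Q^24 = (Q^12)² = [[89,84],[84,5]]
Q^48 = (Q^24)² = [[13,8],[8,5]]
Q^96 = (Q^48)² = [[1,28],[28,89]]
Q^192 = (Q^96)² = [[89,84],[84,5]]
Q^385 = (Q^192)²·Q = [[21,13],[13,8]]
F_385 mod 116 = Q^385[0][1] = 13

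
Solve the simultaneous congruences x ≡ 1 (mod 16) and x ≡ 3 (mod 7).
17

Using Chinese Remainder Theorem:
M = 16 × 7 = 112
M1 = 7, M2 = 16
y1 = 7^(-1) mod 16 = 7
y2 = 16^(-1) mod 7 = 4
x = (1×7×7 + 3×16×4) mod 112 = 17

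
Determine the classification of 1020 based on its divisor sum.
abundant

Proper divisors of 1020: sum = 1 + 2 + 3 + 4 + 5 + 6 + 10 + 12 + ... + 204 + 255 + 340 + 510 (23 divisors) = 2004
Since 2004 > 1020, 1020 is abundant.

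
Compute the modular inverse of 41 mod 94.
39

gcd(41, 94) = 1, so the inverse exists.
Extended Euclidean algorithm on (94, 41):
94 = 2 × 41 + 12  ⟹  12 = (1)·94 + (-2)·41
41 = 3 × 12 + 5  ⟹  5 = (-3)·94 + (7)·41
12 = 2 × 5 + 2  ⟹  2 = (7)·94 + (-16)·41
5 = 2 × 2 + 1  ⟹  1 = (-17)·94 + (39)·41
So (39)·41 ≡ 1 (mod 94), i.e. 41^(-1) ≡ 39 (mod 94).
Check: 41 × 39 = 1599 ≡ 1 (mod 94)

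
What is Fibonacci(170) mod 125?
60

Matrix identity: Q^n = [[F_(n+1), F_n], [F_n, F_(n-1)]] with Q = [[1,1],[1,0]].
n = 170 = 10101010₂. Square-and-multiply, entries mod 125:
Q^1 = [[1,1],[1,0]]
Q^2 = (Q^1)² = [[2,1],[1,1]]
Q^5 = (Q^2)²·Q = [[8,5],[5,3]]
Q^10 = (Q^5)² = [[89,55],[55,34]]
Q^21 = (Q^10)²·Q = [[86,71],[71,15]]
Q^42 = (Q^21)² = [[62,46],[46,16]]
Q^85 = (Q^42)²·Q = [[48,85],[85,88]]
Q^170 = (Q^85)² = [[29,60],[60,94]]
F_170 mod 125 = Q^170[0][1] = 60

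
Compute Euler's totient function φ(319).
280

319 = 11 × 29
φ(n) = n × ∏(1 - 1/p) for each prime p dividing n
φ(319) = 319 × (1 - 1/11) × (1 - 1/29) = 280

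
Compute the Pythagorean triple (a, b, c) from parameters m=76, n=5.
(5751, 760, 5801)

Euclid's formula: a = m² - n², b = 2mn, c = m² + n²
m = 76, n = 5
a = 76² - 5² = 5776 - 25 = 5751
b = 2 × 76 × 5 = 760
c = 76² + 5² = 5776 + 25 = 5801
Verification: 5751² + 760² = 33074001 + 577600 = 33651601 = 5801² ✓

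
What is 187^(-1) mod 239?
216

gcd(187, 239) = 1, so the inverse exists.
Extended Euclidean algorithm on (239, 187):
239 = 1 × 187 + 52  ⟹  52 = (1)·239 + (-1)·187
187 = 3 × 52 + 31  ⟹  31 = (-3)·239 + (4)·187
52 = 1 × 31 + 21  ⟹  21 = (4)·239 + (-5)·187
31 = 1 × 21 + 10  ⟹  10 = (-7)·239 + (9)·187
21 = 2 × 10 + 1  ⟹  1 = (18)·239 + (-23)·187
So (-23)·187 ≡ 1 (mod 239), i.e. 187^(-1) ≡ -23 ≡ 216 (mod 239).
Check: 187 × 216 = 40392 ≡ 1 (mod 239)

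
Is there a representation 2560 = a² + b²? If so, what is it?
16² + 48² (a=16, b=48)

Factorization: 2560 = 2^9 × 5
By Fermat: n is sum of two squares iff every prime p ≡ 3 (mod 4) appears to even power.
All primes ≡ 3 (mod 4) appear to even power.
Search a = 0, 1, 2, … for 2560 - a² a perfect square: first hit at a = 16: 2560 - 256 = 2304 = 48².
2560 = 16² + 48² = 256 + 2304 ✓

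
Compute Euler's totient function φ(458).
228

458 = 2 × 229
φ(n) = n × ∏(1 - 1/p) for each prime p dividing n
φ(458) = 458 × (1 - 1/2) × (1 - 1/229) = 228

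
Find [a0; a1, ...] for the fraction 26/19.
[1; 2, 1, 2, 2]

Euclidean algorithm steps:
26 = 1 × 19 + 7
19 = 2 × 7 + 5
7 = 1 × 5 + 2
5 = 2 × 2 + 1
2 = 2 × 1 + 0
Continued fraction: [1; 2, 1, 2, 2]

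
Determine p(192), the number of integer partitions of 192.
1987276856363

p(n) counts ways to write n as a sum of positive integers (order ignored).
Euler's pentagonal recurrence: p(k) = p(k-1) + p(k-2) - p(k-5) - p(k-7) + p(k-12) + p(k-15) - ... (offsets j(3j∓1)/2, signs ++--, p(0)=1, p(<0)=0).
DP table for k = 0..191: p(0)=1, p(1)=1, p(2)=2, p(3)=3, p(4)=5, p(5)=7, p(6)=11, p(7)=15, p(8)=22, p(9)=30, p(10)=42, p(11)=56, p(12)=77, p(13)=101, p(14)=135, p(15)=176, p(16)=231, p(17)=297, p(18)=385, p(19)=490, p(20)=627, p(21)=792, p(22)=1002, p(23)=1255, p(24)=1575, p(25)=1958, p(26)=2436, p(27)=3010, p(28)=3718, p(29)=4565, p(30)=5604, p(31)=6842, p(32)=8349, p(33)=10143, p(34)=12310, p(35)=14883, p(36)=17977, p(37)=21637, p(38)=26015, p(39)=31185, p(40)=37338, p(41)=44583, p(42)=53174, p(43)=63261, p(44)=75175, p(45)=89134, p(46)=105558, p(47)=124754, p(48)=147273, p(49)=173525, p(50)=204226, p(51)=239943, p(52)=281589, p(53)=329931, p(54)=386155, p(55)=451276, p(56)=526823, p(57)=614154, p(58)=715220, p(59)=831820, p(60)=966467, p(61)=1121505, p(62)=1300156, p(63)=1505499, p(64)=1741630, p(65)=2012558, p(66)=2323520, p(67)=2679689, p(68)=3087735, p(69)=3554345, p(70)=4087968, p(71)=4697205, p(72)=5392783, p(73)=6185689, p(74)=7089500, p(75)=8118264, p(76)=9289091, p(77)=10619863, p(78)=12132164, p(79)=13848650, p(80)=15796476, p(81)=18004327, p(82)=20506255, p(83)=23338469, p(84)=26543660, p(85)=30167357, p(86)=34262962, p(87)=38887673, p(88)=44108109, p(89)=49995925, p(90)=56634173, p(91)=64112359, p(92)=72533807, p(93)=82010177, p(94)=92669720, p(95)=104651419, p(96)=118114304, p(97)=133230930, p(98)=150198136, p(99)=169229875, p(100)=190569292, p(101)=214481126, p(102)=241265379, p(103)=271248950, p(104)=304801365, p(105)=342325709, p(106)=384276336, p(107)=431149389, p(108)=483502844, p(109)=541946240, p(110)=607163746, p(111)=679903203, p(112)=761002156, p(113)=851376628, p(114)=952050665, p(115)=1064144451, p(116)=1188908248, p(117)=1327710076, p(118)=1482074143, p(119)=1653668665, p(120)=1844349560, p(121)=2056148051, p(122)=2291320912, p(123)=2552338241, p(124)=2841940500, p(125)=3163127352, p(126)=3519222692, p(127)=3913864295, p(128)=4351078600, p(129)=4835271870, p(130)=5371315400, p(131)=5964539504, p(132)=6620830889, p(133)=7346629512, p(134)=8149040695, p(135)=9035836076, p(136)=10015581680, p(137)=11097645016, p(138)=12292341831, p(139)=13610949895, p(140)=15065878135, p(141)=16670689208, p(142)=18440293320, p(143)=20390982757, p(144)=22540654445, p(145)=24908858009, p(146)=27517052599, p(147)=30388671978, p(148)=33549419497, p(149)=37027355200, p(150)=40853235313, p(151)=45060624582, p(152)=49686288421, p(153)=54770336324, p(154)=60356673280, p(155)=66493182097, p(156)=73232243759, p(157)=80630964769, p(158)=88751778802, p(159)=97662728555, p(160)=107438159466, p(161)=118159068427, p(162)=129913904637, p(163)=142798995930, p(164)=156919475295, p(165)=172389800255, p(166)=189334822579, p(167)=207890420102, p(168)=228204732751, p(169)=250438925115, p(170)=274768617130, p(171)=301384802048, p(172)=330495499613, p(173)=362326859895, p(174)=397125074750, p(175)=435157697830, p(176)=476715857290, p(177)=522115831195, p(178)=571701605655, p(179)=625846753120, p(180)=684957390936, p(181)=749474411781, p(182)=819876908323, p(183)=896684817527, p(184)=980462880430, p(185)=1071823774337, p(186)=1171432692373, p(187)=1280011042268, p(188)=1398341745571, p(189)=1527273599625, p(190)=1667727404093, p(191)=1820701100652.
Final step: p(192) = p(191) + p(190) - p(187) - p(185) + p(180) + p(177) - p(170) - p(166) + p(157) + p(152) - p(141) - p(135) + p(122) + p(115) - p(100) - p(92) + p(75) + p(66) - p(47) - p(37) + p(16) + p(5)
= 1820701100652 + 1667727404093 - 1280011042268 - 1071823774337 + 684957390936 + 522115831195 - 274768617130 - 189334822579 + 80630964769 + 49686288421 - 16670689208 - 9035836076 + 2291320912 + 1064144451 - 190569292 - 72533807 + 8118264 + 2323520 - 124754 - 21637 + 231 + 7
= 1987276856363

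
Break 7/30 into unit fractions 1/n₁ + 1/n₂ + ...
1/5 + 1/30

Greedy algorithm:
7/30: ceiling(30/7) = 5, use 1/5
1/30: ceiling(30/1) = 30, use 1/30
Result: 7/30 = 1/5 + 1/30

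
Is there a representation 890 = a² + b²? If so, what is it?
7² + 29² (a=7, b=29)

Factorization: 890 = 2 × 5 × 89
By Fermat: n is sum of two squares iff every prime p ≡ 3 (mod 4) appears to even power.
All primes ≡ 3 (mod 4) appear to even power.
Search a = 0, 1, 2, … for 890 - a² a perfect square: first hit at a = 7: 890 - 49 = 841 = 29².
890 = 7² + 29² = 49 + 841 ✓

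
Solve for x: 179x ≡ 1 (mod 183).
137

gcd(179, 183) = 1, so the inverse exists.
Extended Euclidean algorithm on (183, 179):
183 = 1 × 179 + 4  ⟹  4 = (1)·183 + (-1)·179
179 = 44 × 4 + 3  ⟹  3 = (-44)·183 + (45)·179
4 = 1 × 3 + 1  ⟹  1 = (45)·183 + (-46)·179
So (-46)·179 ≡ 1 (mod 183), i.e. 179^(-1) ≡ -46 ≡ 137 (mod 183).
Check: 179 × 137 = 24523 ≡ 1 (mod 183)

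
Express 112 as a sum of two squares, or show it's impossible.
Not possible

Factorization: 112 = 2^4 × 7
By Fermat: n is sum of two squares iff every prime p ≡ 3 (mod 4) appears to even power.
Prime(s) ≡ 3 (mod 4) with odd exponent: [(7, 1)]
Therefore 112 cannot be expressed as a² + b².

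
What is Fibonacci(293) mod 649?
2

Matrix identity: Q^n = [[F_(n+1), F_n], [F_n, F_(n-1)]] with Q = [[1,1],[1,0]].
n = 293 = 100100101₂. Square-and-multiply, entries mod 649:
Q^1 = [[1,1],[1,0]]
Q^2 = (Q^1)² = [[2,1],[1,1]]
Q^4 = (Q^2)² = [[5,3],[3,2]]
Q^9 = (Q^4)²·Q = [[55,34],[34,21]]
Q^18 = (Q^9)² = [[287,637],[637,299]]
Q^36 = (Q^18)² = [[90,107],[107,632]]
Q^73 = (Q^36)²·Q = [[102,79],[79,23]]
Q^146 = (Q^73)² = [[420,140],[140,280]]
Q^293 = (Q^146)²·Q = [[3,2],[2,1]]
F_293 mod 649 = Q^293[0][1] = 2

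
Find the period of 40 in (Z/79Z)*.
39

79 is prime, so ord(40) divides φ(79) = 78.
Divisors of 78: 1, 2, 3, 6, 13, 26, 39, 78.
Repeated squaring: 40^1 ≡ 40, 40^2 ≡ 20, 40^4 ≡ 5, 40^8 ≡ 25, 40^16 ≡ 72, 40^32 ≡ 49, 40^64 ≡ 31 (mod 79).
Test 40^d mod 79 for each divisor d in increasing order:
40^1 ≡ 40
40^2 ≡ 20
40^3 = 40^2·40^1 ≡ 10
40^6 = 40^4·40^2 ≡ 21
40^13 = 40^8·40^4·40^1 ≡ 23
40^26 = 40^16·40^8·40^2 ≡ 55
40^39 = 40^32·40^4·40^2·40^1 ≡ 1  ← first divisor giving 1
The order is 39.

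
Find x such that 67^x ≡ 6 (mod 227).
123

Baby-step giant-step with step n = ⌈√227⌉ = 16.
Baby steps 67^j mod 227 (j:value) for j=0..15: 0:1, 1:67, 2:176, 3:215, 4:104, 5:158, 6:144, 7:114, 8:147, 9:88, 10:221, 11:52, 12:79, 13:72, 14:57, 15:187.
Giant-step multiplier: 67^(-16) ≡ 67^(226-16) = 67^210 ≡ 129 (mod 227).
Giant steps γ_i = 6·129^i mod 227: γ_0=6, γ_1=93, γ_2=193, γ_3=154, γ_4=117, γ_5=111, γ_6=18, γ_7=52 (in table at j=11).
x = i·n + j = 7·16 + 11 = 123.
Check: 67^123 ≡ 6 (mod 227).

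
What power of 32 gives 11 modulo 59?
5

Baby-step giant-step with step n = ⌈√59⌉ = 8.
Baby steps 32^j mod 59 (j:value) for j=0..7: 0:1, 1:32, 2:21, 3:23, 4:28, 5:11, 6:57, 7:54.
h = 11 is already in the table at j=5, so x = 5.
Check: 32^5 ≡ 11 (mod 59).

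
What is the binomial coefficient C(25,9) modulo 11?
0

Using Lucas' theorem:
Write n=25 and k=9 in base 11:
n in base 11: [2, 3]
k in base 11: [0, 9]
C(25,9) mod 11 = ∏ C(n_i, k_i) mod 11
Digit binomials (mod 11): C(2,0) = 1; C(3,9) = 0 (k_i > n_i)
Product: 1 × 0 = 0 ≡ 0 (mod 11)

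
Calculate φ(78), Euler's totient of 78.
24

78 = 2 × 3 × 13
φ(n) = n × ∏(1 - 1/p) for each prime p dividing n
φ(78) = 78 × (1 - 1/2) × (1 - 1/3) × (1 - 1/13) = 24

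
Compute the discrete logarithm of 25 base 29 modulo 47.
4

Baby-step giant-step with step n = ⌈√47⌉ = 7.
Baby steps 29^j mod 47 (j:value) for j=0..6: 0:1, 1:29, 2:42, 3:43, 4:25, 5:20, 6:16.
h = 25 is already in the table at j=4, so x = 4.
Check: 29^4 ≡ 25 (mod 47).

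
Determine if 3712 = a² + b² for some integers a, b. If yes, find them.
24² + 56² (a=24, b=56)

Factorization: 3712 = 2^7 × 29
By Fermat: n is sum of two squares iff every prime p ≡ 3 (mod 4) appears to even power.
All primes ≡ 3 (mod 4) appear to even power.
Search a = 0, 1, 2, … for 3712 - a² a perfect square: first hit at a = 24: 3712 - 576 = 3136 = 56².
3712 = 24² + 56² = 576 + 3136 ✓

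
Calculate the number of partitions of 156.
73232243759

p(n) counts ways to write n as a sum of positive integers (order ignored).
Euler's pentagonal recurrence: p(k) = p(k-1) + p(k-2) - p(k-5) - p(k-7) + p(k-12) + p(k-15) - ... (offsets j(3j∓1)/2, signs ++--, p(0)=1, p(<0)=0).
DP table for k = 0..155: p(0)=1, p(1)=1, p(2)=2, p(3)=3, p(4)=5, p(5)=7, p(6)=11, p(7)=15, p(8)=22, p(9)=30, p(10)=42, p(11)=56, p(12)=77, p(13)=101, p(14)=135, p(15)=176, p(16)=231, p(17)=297, p(18)=385, p(19)=490, p(20)=627, p(21)=792, p(22)=1002, p(23)=1255, p(24)=1575, p(25)=1958, p(26)=2436, p(27)=3010, p(28)=3718, p(29)=4565, p(30)=5604, p(31)=6842, p(32)=8349, p(33)=10143, p(34)=12310, p(35)=14883, p(36)=17977, p(37)=21637, p(38)=26015, p(39)=31185, p(40)=37338, p(41)=44583, p(42)=53174, p(43)=63261, p(44)=75175, p(45)=89134, p(46)=105558, p(47)=124754, p(48)=147273, p(49)=173525, p(50)=204226, p(51)=239943, p(52)=281589, p(53)=329931, p(54)=386155, p(55)=451276, p(56)=526823, p(57)=614154, p(58)=715220, p(59)=831820, p(60)=966467, p(61)=1121505, p(62)=1300156, p(63)=1505499, p(64)=1741630, p(65)=2012558, p(66)=2323520, p(67)=2679689, p(68)=3087735, p(69)=3554345, p(70)=4087968, p(71)=4697205, p(72)=5392783, p(73)=6185689, p(74)=7089500, p(75)=8118264, p(76)=9289091, p(77)=10619863, p(78)=12132164, p(79)=13848650, p(80)=15796476, p(81)=18004327, p(82)=20506255, p(83)=23338469, p(84)=26543660, p(85)=30167357, p(86)=34262962, p(87)=38887673, p(88)=44108109, p(89)=49995925, p(90)=56634173, p(91)=64112359, p(92)=72533807, p(93)=82010177, p(94)=92669720, p(95)=104651419, p(96)=118114304, p(97)=133230930, p(98)=150198136, p(99)=169229875, p(100)=190569292, p(101)=214481126, p(102)=241265379, p(103)=271248950, p(104)=304801365, p(105)=342325709, p(106)=384276336, p(107)=431149389, p(108)=483502844, p(109)=541946240, p(110)=607163746, p(111)=679903203, p(112)=761002156, p(113)=851376628, p(114)=952050665, p(115)=1064144451, p(116)=1188908248, p(117)=1327710076, p(118)=1482074143, p(119)=1653668665, p(120)=1844349560, p(121)=2056148051, p(122)=2291320912, p(123)=2552338241, p(124)=2841940500, p(125)=3163127352, p(126)=3519222692, p(127)=3913864295, p(128)=4351078600, p(129)=4835271870, p(130)=5371315400, p(131)=5964539504, p(132)=6620830889, p(133)=7346629512, p(134)=8149040695, p(135)=9035836076, p(136)=10015581680, p(137)=11097645016, p(138)=12292341831, p(139)=13610949895, p(140)=15065878135, p(141)=16670689208, p(142)=18440293320, p(143)=20390982757, p(144)=22540654445, p(145)=24908858009, p(146)=27517052599, p(147)=30388671978, p(148)=33549419497, p(149)=37027355200, p(150)=40853235313, p(151)=45060624582, p(152)=49686288421, p(153)=54770336324, p(154)=60356673280, p(155)=66493182097.
Final step: p(156) = p(155) + p(154) - p(151) - p(149) + p(144) + p(141) - p(134) - p(130) + p(121) + p(116) - p(105) - p(99) + p(86) + p(79) - p(64) - p(56) + p(39) + p(30) - p(11) - p(1)
= 66493182097 + 60356673280 - 45060624582 - 37027355200 + 22540654445 + 16670689208 - 8149040695 - 5371315400 + 2056148051 + 1188908248 - 342325709 - 169229875 + 34262962 + 13848650 - 1741630 - 526823 + 31185 + 5604 - 56 - 1
= 73232243759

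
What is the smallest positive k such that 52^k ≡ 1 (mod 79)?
13

79 is prime, so ord(52) divides φ(79) = 78.
Divisors of 78: 1, 2, 3, 6, 13, 26, 39, 78.
Repeated squaring: 52^1 ≡ 52, 52^2 ≡ 18, 52^4 ≡ 8, 52^8 ≡ 64, 52^16 ≡ 67, 52^32 ≡ 65, 52^64 ≡ 38 (mod 79).
Test 52^d mod 79 for each divisor d in increasing order:
52^1 ≡ 52
52^2 ≡ 18
52^3 = 52^2·52^1 ≡ 67
52^6 = 52^4·52^2 ≡ 65
52^13 = 52^8·52^4·52^1 ≡ 1  ← first divisor giving 1
The order is 13.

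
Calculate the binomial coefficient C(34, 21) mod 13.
2

Using Lucas' theorem:
Write n=34 and k=21 in base 13:
n in base 13: [2, 8]
k in base 13: [1, 8]
C(34,21) mod 13 = ∏ C(n_i, k_i) mod 13
Digit binomials (mod 13): C(2,1) = 2; C(8,8) = 1
Product: 2 × 1 = 2 ≡ 2 (mod 13)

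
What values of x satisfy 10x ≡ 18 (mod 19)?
x ≡ 17 (mod 19)

gcd(10, 19) = 1, which divides 18, so solutions exist.
Find 10^(-1) mod 19 by the extended Euclidean algorithm:
19 = 1 × 10 + 9  ⟹  9 = (1)·19 + (-1)·10
10 = 1 × 9 + 1  ⟹  1 = (-1)·19 + (2)·10
So (2)·10 ≡ 1 (mod 19), i.e. 10^(-1) ≡ 2 (mod 19).
x ≡ 2 × 18 = 36 ≡ 17 (mod 19).
Check: 10 × 17 = 170 ≡ 18 (mod 19).
Unique solution: x ≡ 17 (mod 19)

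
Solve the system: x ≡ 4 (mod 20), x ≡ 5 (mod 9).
104

Using Chinese Remainder Theorem:
M = 20 × 9 = 180
M1 = 9, M2 = 20
y1 = 9^(-1) mod 20 = 9
y2 = 20^(-1) mod 9 = 5
x = (4×9×9 + 5×20×5) mod 180 = 104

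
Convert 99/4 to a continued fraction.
[24; 1, 3]

Euclidean algorithm steps:
99 = 24 × 4 + 3
4 = 1 × 3 + 1
3 = 3 × 1 + 0
Continued fraction: [24; 1, 3]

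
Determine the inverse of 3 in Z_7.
5

gcd(3, 7) = 1, so the inverse exists.
Extended Euclidean algorithm on (7, 3):
7 = 2 × 3 + 1  ⟹  1 = (1)·7 + (-2)·3
So (-2)·3 ≡ 1 (mod 7), i.e. 3^(-1) ≡ -2 ≡ 5 (mod 7).
Check: 3 × 5 = 15 ≡ 1 (mod 7)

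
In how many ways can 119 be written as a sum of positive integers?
1653668665

p(n) counts ways to write n as a sum of positive integers (order ignored).
Euler's pentagonal recurrence: p(k) = p(k-1) + p(k-2) - p(k-5) - p(k-7) + p(k-12) + p(k-15) - ... (offsets j(3j∓1)/2, signs ++--, p(0)=1, p(<0)=0).
DP table for k = 0..118: p(0)=1, p(1)=1, p(2)=2, p(3)=3, p(4)=5, p(5)=7, p(6)=11, p(7)=15, p(8)=22, p(9)=30, p(10)=42, p(11)=56, p(12)=77, p(13)=101, p(14)=135, p(15)=176, p(16)=231, p(17)=297, p(18)=385, p(19)=490, p(20)=627, p(21)=792, p(22)=1002, p(23)=1255, p(24)=1575, p(25)=1958, p(26)=2436, p(27)=3010, p(28)=3718, p(29)=4565, p(30)=5604, p(31)=6842, p(32)=8349, p(33)=10143, p(34)=12310, p(35)=14883, p(36)=17977, p(37)=21637, p(38)=26015, p(39)=31185, p(40)=37338, p(41)=44583, p(42)=53174, p(43)=63261, p(44)=75175, p(45)=89134, p(46)=105558, p(47)=124754, p(48)=147273, p(49)=173525, p(50)=204226, p(51)=239943, p(52)=281589, p(53)=329931, p(54)=386155, p(55)=451276, p(56)=526823, p(57)=614154, p(58)=715220, p(59)=831820, p(60)=966467, p(61)=1121505, p(62)=1300156, p(63)=1505499, p(64)=1741630, p(65)=2012558, p(66)=2323520, p(67)=2679689, p(68)=3087735, p(69)=3554345, p(70)=4087968, p(71)=4697205, p(72)=5392783, p(73)=6185689, p(74)=7089500, p(75)=8118264, p(76)=9289091, p(77)=10619863, p(78)=12132164, p(79)=13848650, p(80)=15796476, p(81)=18004327, p(82)=20506255, p(83)=23338469, p(84)=26543660, p(85)=30167357, p(86)=34262962, p(87)=38887673, p(88)=44108109, p(89)=49995925, p(90)=56634173, p(91)=64112359, p(92)=72533807, p(93)=82010177, p(94)=92669720, p(95)=104651419, p(96)=118114304, p(97)=133230930, p(98)=150198136, p(99)=169229875, p(100)=190569292, p(101)=214481126, p(102)=241265379, p(103)=271248950, p(104)=304801365, p(105)=342325709, p(106)=384276336, p(107)=431149389, p(108)=483502844, p(109)=541946240, p(110)=607163746, p(111)=679903203, p(112)=761002156, p(113)=851376628, p(114)=952050665, p(115)=1064144451, p(116)=1188908248, p(117)=1327710076, p(118)=1482074143.
Final step: p(119) = p(118) + p(117) - p(114) - p(112) + p(107) + p(104) - p(97) - p(93) + p(84) + p(79) - p(68) - p(62) + p(49) + p(42) - p(27) - p(19) + p(2)
= 1482074143 + 1327710076 - 952050665 - 761002156 + 431149389 + 304801365 - 133230930 - 82010177 + 26543660 + 13848650 - 3087735 - 1300156 + 173525 + 53174 - 3010 - 490 + 2
= 1653668665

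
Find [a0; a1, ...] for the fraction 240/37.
[6; 2, 18]

Euclidean algorithm steps:
240 = 6 × 37 + 18
37 = 2 × 18 + 1
18 = 18 × 1 + 0
Continued fraction: [6; 2, 18]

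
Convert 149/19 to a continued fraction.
[7; 1, 5, 3]

Euclidean algorithm steps:
149 = 7 × 19 + 16
19 = 1 × 16 + 3
16 = 5 × 3 + 1
3 = 3 × 1 + 0
Continued fraction: [7; 1, 5, 3]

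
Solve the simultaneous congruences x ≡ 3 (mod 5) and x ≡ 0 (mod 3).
3

Using Chinese Remainder Theorem:
M = 5 × 3 = 15
M1 = 3, M2 = 5
y1 = 3^(-1) mod 5 = 2
y2 = 5^(-1) mod 3 = 2
x = (3×3×2 + 0×5×2) mod 15 = 3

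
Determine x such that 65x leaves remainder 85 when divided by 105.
x ≡ 11 (mod 21)

gcd(65, 105) = 5, which divides 85, so solutions exist.
Divide through by 5: 13x ≡ 17 (mod 21).
Find 13^(-1) mod 21 by the extended Euclidean algorithm:
21 = 1 × 13 + 8  ⟹  8 = (1)·21 + (-1)·13
13 = 1 × 8 + 5  ⟹  5 = (-1)·21 + (2)·13
8 = 1 × 5 + 3  ⟹  3 = (2)·21 + (-3)·13
5 = 1 × 3 + 2  ⟹  2 = (-3)·21 + (5)·13
3 = 1 × 2 + 1  ⟹  1 = (5)·21 + (-8)·13
So (-8)·13 ≡ 1 (mod 21), i.e. 13^(-1) ≡ -8 ≡ 13 (mod 21).
x ≡ 13 × 17 = 221 ≡ 11 (mod 21).
Check: 65 × 11 = 715 ≡ 85 (mod 105).
x ≡ 11 (mod 21), giving 5 solutions mod 105.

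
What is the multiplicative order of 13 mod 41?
40

41 is prime, so ord(13) divides φ(41) = 40.
Divisors of 40: 1, 2, 4, 5, 8, 10, 20, 40.
Repeated squaring: 13^1 ≡ 13, 13^2 ≡ 5, 13^4 ≡ 25, 13^8 ≡ 10, 13^16 ≡ 18, 13^32 ≡ 37 (mod 41).
Test 13^d mod 41 for each divisor d in increasing order:
13^1 ≡ 13
13^2 ≡ 5
13^4 ≡ 25
13^5 = 13^4·13^1 ≡ 38
13^8 ≡ 10
13^10 = 13^8·13^2 ≡ 9
13^20 = 13^16·13^4 ≡ 40
13^40 = 13^32·13^8 ≡ 1  ← first divisor giving 1
The order is 40.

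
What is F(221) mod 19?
5

Matrix identity: Q^n = [[F_(n+1), F_n], [F_n, F_(n-1)]] with Q = [[1,1],[1,0]].
n = 221 = 11011101₂. Square-and-multiply, entries mod 19:
Q^1 = [[1,1],[1,0]]
Q^3 = (Q^1)²·Q = [[3,2],[2,1]]
Q^6 = (Q^3)² = [[13,8],[8,5]]
Q^13 = (Q^6)²·Q = [[16,5],[5,11]]
Q^27 = (Q^13)²·Q = [[17,15],[15,2]]
Q^55 = (Q^27)²·Q = [[1,1],[1,0]]
Q^110 = (Q^55)² = [[2,1],[1,1]]
Q^221 = (Q^110)²·Q = [[8,5],[5,3]]
F_221 mod 19 = Q^221[0][1] = 5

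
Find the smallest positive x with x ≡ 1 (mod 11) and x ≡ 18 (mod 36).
342

Using Chinese Remainder Theorem:
M = 11 × 36 = 396
M1 = 36, M2 = 11
y1 = 36^(-1) mod 11 = 4
y2 = 11^(-1) mod 36 = 23
x = (1×36×4 + 18×11×23) mod 396 = 342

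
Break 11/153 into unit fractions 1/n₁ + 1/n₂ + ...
1/14 + 1/2142

Greedy algorithm:
11/153: ceiling(153/11) = 14, use 1/14
1/2142: ceiling(2142/1) = 2142, use 1/2142
Result: 11/153 = 1/14 + 1/2142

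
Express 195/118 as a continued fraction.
[1; 1, 1, 1, 7, 5]

Euclidean algorithm steps:
195 = 1 × 118 + 77
118 = 1 × 77 + 41
77 = 1 × 41 + 36
41 = 1 × 36 + 5
36 = 7 × 5 + 1
5 = 5 × 1 + 0
Continued fraction: [1; 1, 1, 1, 7, 5]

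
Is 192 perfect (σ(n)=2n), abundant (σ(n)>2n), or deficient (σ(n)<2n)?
abundant

Proper divisors of 192: sum = 1 + 2 + 3 + 4 + 6 + 8 + 12 + 16 + 24 + 32 + 48 + 64 + 96 = 316
Since 316 > 192, 192 is abundant.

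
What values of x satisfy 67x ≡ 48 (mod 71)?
x ≡ 59 (mod 71)

gcd(67, 71) = 1, which divides 48, so solutions exist.
Find 67^(-1) mod 71 by the extended Euclidean algorithm:
71 = 1 × 67 + 4  ⟹  4 = (1)·71 + (-1)·67
67 = 16 × 4 + 3  ⟹  3 = (-16)·71 + (17)·67
4 = 1 × 3 + 1  ⟹  1 = (17)·71 + (-18)·67
So (-18)·67 ≡ 1 (mod 71), i.e. 67^(-1) ≡ -18 ≡ 53 (mod 71).
x ≡ 53 × 48 = 2544 ≡ 59 (mod 71).
Check: 67 × 59 = 3953 ≡ 48 (mod 71).
Unique solution: x ≡ 59 (mod 71)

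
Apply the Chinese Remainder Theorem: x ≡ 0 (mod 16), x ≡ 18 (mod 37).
240

Using Chinese Remainder Theorem:
M = 16 × 37 = 592
M1 = 37, M2 = 16
y1 = 37^(-1) mod 16 = 13
y2 = 16^(-1) mod 37 = 7
x = (0×37×13 + 18×16×7) mod 592 = 240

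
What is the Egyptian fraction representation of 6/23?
1/4 + 1/92

Greedy algorithm:
6/23: ceiling(23/6) = 4, use 1/4
1/92: ceiling(92/1) = 92, use 1/92
Result: 6/23 = 1/4 + 1/92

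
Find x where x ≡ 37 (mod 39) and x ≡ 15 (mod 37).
1051

Using Chinese Remainder Theorem:
M = 39 × 37 = 1443
M1 = 37, M2 = 39
y1 = 37^(-1) mod 39 = 19
y2 = 39^(-1) mod 37 = 19
x = (37×37×19 + 15×39×19) mod 1443 = 1051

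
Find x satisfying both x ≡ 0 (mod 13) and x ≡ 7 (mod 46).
559

Using Chinese Remainder Theorem:
M = 13 × 46 = 598
M1 = 46, M2 = 13
y1 = 46^(-1) mod 13 = 2
y2 = 13^(-1) mod 46 = 39
x = (0×46×2 + 7×13×39) mod 598 = 559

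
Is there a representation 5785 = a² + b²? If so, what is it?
3² + 76² (a=3, b=76)

Factorization: 5785 = 5 × 13 × 89
By Fermat: n is sum of two squares iff every prime p ≡ 3 (mod 4) appears to even power.
All primes ≡ 3 (mod 4) appear to even power.
Search a = 0, 1, 2, … for 5785 - a² a perfect square: first hit at a = 3: 5785 - 9 = 5776 = 76².
5785 = 3² + 76² = 9 + 5776 ✓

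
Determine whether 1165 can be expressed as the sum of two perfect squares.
3² + 34² (a=3, b=34)

Factorization: 1165 = 5 × 233
By Fermat: n is sum of two squares iff every prime p ≡ 3 (mod 4) appears to even power.
All primes ≡ 3 (mod 4) appear to even power.
Search a = 0, 1, 2, … for 1165 - a² a perfect square: first hit at a = 3: 1165 - 9 = 1156 = 34².
1165 = 3² + 34² = 9 + 1156 ✓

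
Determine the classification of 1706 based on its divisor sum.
deficient

Proper divisors of 1706: sum = 1 + 2 + 853 = 856
Since 856 < 1706, 1706 is deficient.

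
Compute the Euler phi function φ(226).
112

226 = 2 × 113
φ(n) = n × ∏(1 - 1/p) for each prime p dividing n
φ(226) = 226 × (1 - 1/2) × (1 - 1/113) = 112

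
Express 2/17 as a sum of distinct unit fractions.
1/9 + 1/153

Greedy algorithm:
2/17: ceiling(17/2) = 9, use 1/9
1/153: ceiling(153/1) = 153, use 1/153
Result: 2/17 = 1/9 + 1/153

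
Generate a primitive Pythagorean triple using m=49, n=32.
(1377, 3136, 3425)

Euclid's formula: a = m² - n², b = 2mn, c = m² + n²
m = 49, n = 32
a = 49² - 32² = 2401 - 1024 = 1377
b = 2 × 49 × 32 = 3136
c = 49² + 32² = 2401 + 1024 = 3425
Verification: 1377² + 3136² = 1896129 + 9834496 = 11730625 = 3425² ✓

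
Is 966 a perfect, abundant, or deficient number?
abundant

Proper divisors of 966: sum = 1 + 2 + 3 + 6 + 7 + 14 + 21 + 23 + 42 + 46 + 69 + 138 + 161 + 322 + 483 = 1338
Since 1338 > 966, 966 is abundant.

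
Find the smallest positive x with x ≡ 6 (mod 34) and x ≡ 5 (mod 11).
346

Using Chinese Remainder Theorem:
M = 34 × 11 = 374
M1 = 11, M2 = 34
y1 = 11^(-1) mod 34 = 31
y2 = 34^(-1) mod 11 = 1
x = (6×11×31 + 5×34×1) mod 374 = 346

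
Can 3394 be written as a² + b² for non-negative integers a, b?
37² + 45² (a=37, b=45)

Factorization: 3394 = 2 × 1697
By Fermat: n is sum of two squares iff every prime p ≡ 3 (mod 4) appears to even power.
All primes ≡ 3 (mod 4) appear to even power.
Search a = 0, 1, 2, … for 3394 - a² a perfect square: first hit at a = 37: 3394 - 1369 = 2025 = 45².
3394 = 37² + 45² = 1369 + 2025 ✓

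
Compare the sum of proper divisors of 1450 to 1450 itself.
deficient

Proper divisors of 1450: sum = 1 + 2 + 5 + 10 + 25 + 29 + 50 + 58 + 145 + 290 + 725 = 1340
Since 1340 < 1450, 1450 is deficient.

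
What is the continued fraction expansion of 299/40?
[7; 2, 9, 2]

Euclidean algorithm steps:
299 = 7 × 40 + 19
40 = 2 × 19 + 2
19 = 9 × 2 + 1
2 = 2 × 1 + 0
Continued fraction: [7; 2, 9, 2]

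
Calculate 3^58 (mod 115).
4

Repeated squaring. Binary of 58 = 111010.
3^1 ≡ 3 (mod 115); 3^2 ≡ 9 (mod 115); 3^4 ≡ 81 (mod 115); 3^8 ≡ 6 (mod 115); 3^16 ≡ 36 (mod 115); 3^32 ≡ 31 (mod 115)
3^58 = 3^2 × 3^8 × 3^16 × 3^32 ≡ 4 (mod 115)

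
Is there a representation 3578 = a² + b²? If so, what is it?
37² + 47² (a=37, b=47)

Factorization: 3578 = 2 × 1789
By Fermat: n is sum of two squares iff every prime p ≡ 3 (mod 4) appears to even power.
All primes ≡ 3 (mod 4) appear to even power.
Search a = 0, 1, 2, … for 3578 - a² a perfect square: first hit at a = 37: 3578 - 1369 = 2209 = 47².
3578 = 37² + 47² = 1369 + 2209 ✓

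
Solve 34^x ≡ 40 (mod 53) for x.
14

Baby-step giant-step with step n = ⌈√53⌉ = 8.
Baby steps 34^j mod 53 (j:value) for j=0..7: 0:1, 1:34, 2:43, 3:31, 4:47, 5:8, 6:7, 7:26.
Giant-step multiplier: 34^(-8) ≡ 34^(52-8) = 34^44 ≡ 28 (mod 53).
Giant steps γ_i = 40·28^i mod 53: γ_0=40, γ_1=7 (in table at j=6).
x = i·n + j = 1·8 + 6 = 14.
Check: 34^14 ≡ 40 (mod 53).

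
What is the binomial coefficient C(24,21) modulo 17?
1

Using Lucas' theorem:
Write n=24 and k=21 in base 17:
n in base 17: [1, 7]
k in base 17: [1, 4]
C(24,21) mod 17 = ∏ C(n_i, k_i) mod 17
Digit binomials (mod 17): C(1,1) = 1; C(7,4) = 35 ≡ 1
Product: 1 × 1 = 1 ≡ 1 (mod 17)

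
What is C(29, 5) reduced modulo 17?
10

Using Lucas' theorem:
Write n=29 and k=5 in base 17:
n in base 17: [1, 12]
k in base 17: [0, 5]
C(29,5) mod 17 = ∏ C(n_i, k_i) mod 17
Digit binomials (mod 17): C(1,0) = 1; C(12,5) = 792 ≡ 10
Product: 1 × 10 = 10 ≡ 10 (mod 17)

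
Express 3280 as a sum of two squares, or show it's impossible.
12² + 56² (a=12, b=56)

Factorization: 3280 = 2^4 × 5 × 41
By Fermat: n is sum of two squares iff every prime p ≡ 3 (mod 4) appears to even power.
All primes ≡ 3 (mod 4) appear to even power.
Search a = 0, 1, 2, … for 3280 - a² a perfect square: first hit at a = 12: 3280 - 144 = 3136 = 56².
3280 = 12² + 56² = 144 + 3136 ✓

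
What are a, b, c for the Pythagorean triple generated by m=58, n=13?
(3195, 1508, 3533)

Euclid's formula: a = m² - n², b = 2mn, c = m² + n²
m = 58, n = 13
a = 58² - 13² = 3364 - 169 = 3195
b = 2 × 58 × 13 = 1508
c = 58² + 13² = 3364 + 169 = 3533
Verification: 3195² + 1508² = 10208025 + 2274064 = 12482089 = 3533² ✓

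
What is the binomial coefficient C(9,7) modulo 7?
1

Using Lucas' theorem:
Write n=9 and k=7 in base 7:
n in base 7: [1, 2]
k in base 7: [1, 0]
C(9,7) mod 7 = ∏ C(n_i, k_i) mod 7
Digit binomials (mod 7): C(1,1) = 1; C(2,0) = 1
Product: 1 × 1 = 1 ≡ 1 (mod 7)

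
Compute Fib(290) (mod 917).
190

Matrix identity: Q^n = [[F_(n+1), F_n], [F_n, F_(n-1)]] with Q = [[1,1],[1,0]].
n = 290 = 100100010₂. Square-and-multiply, entries mod 917:
Q^1 = [[1,1],[1,0]]
Q^2 = (Q^1)² = [[2,1],[1,1]]
Q^4 = (Q^2)² = [[5,3],[3,2]]
Q^9 = (Q^4)²·Q = [[55,34],[34,21]]
Q^18 = (Q^9)² = [[513,750],[750,680]]
Q^36 = (Q^18)² = [[369,675],[675,611]]
Q^72 = (Q^36)² = [[321,343],[343,895]]
Q^145 = (Q^72)²·Q = [[463,610],[610,770]]
Q^290 = (Q^145)² = [[506,190],[190,316]]
F_290 mod 917 = Q^290[0][1] = 190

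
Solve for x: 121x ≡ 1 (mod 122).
121

gcd(121, 122) = 1, so the inverse exists.
Extended Euclidean algorithm on (122, 121):
122 = 1 × 121 + 1  ⟹  1 = (1)·122 + (-1)·121
So (-1)·121 ≡ 1 (mod 122), i.e. 121^(-1) ≡ -1 ≡ 121 (mod 122).
Check: 121 × 121 = 14641 ≡ 1 (mod 122)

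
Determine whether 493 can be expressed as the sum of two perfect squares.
3² + 22² (a=3, b=22)

Factorization: 493 = 17 × 29
By Fermat: n is sum of two squares iff every prime p ≡ 3 (mod 4) appears to even power.
All primes ≡ 3 (mod 4) appear to even power.
Search a = 0, 1, 2, … for 493 - a² a perfect square: first hit at a = 3: 493 - 9 = 484 = 22².
493 = 3² + 22² = 9 + 484 ✓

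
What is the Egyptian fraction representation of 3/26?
1/9 + 1/234

Greedy algorithm:
3/26: ceiling(26/3) = 9, use 1/9
1/234: ceiling(234/1) = 234, use 1/234
Result: 3/26 = 1/9 + 1/234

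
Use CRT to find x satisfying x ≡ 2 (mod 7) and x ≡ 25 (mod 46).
163

Using Chinese Remainder Theorem:
M = 7 × 46 = 322
M1 = 46, M2 = 7
y1 = 46^(-1) mod 7 = 2
y2 = 7^(-1) mod 46 = 33
x = (2×46×2 + 25×7×33) mod 322 = 163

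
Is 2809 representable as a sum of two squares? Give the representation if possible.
0² + 53² (a=0, b=53)

Factorization: 2809 = 53^2
By Fermat: n is sum of two squares iff every prime p ≡ 3 (mod 4) appears to even power.
All primes ≡ 3 (mod 4) appear to even power.
Search a = 0, 1, 2, … for 2809 - a² a perfect square: first hit at a = 0: 2809 - 0 = 2809 = 53².
2809 = 0² + 53² = 0 + 2809 ✓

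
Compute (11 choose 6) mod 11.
0

Using Lucas' theorem:
Write n=11 and k=6 in base 11:
n in base 11: [1, 0]
k in base 11: [0, 6]
C(11,6) mod 11 = ∏ C(n_i, k_i) mod 11
Digit binomials (mod 11): C(1,0) = 1; C(0,6) = 0 (k_i > n_i)
Product: 1 × 0 = 0 ≡ 0 (mod 11)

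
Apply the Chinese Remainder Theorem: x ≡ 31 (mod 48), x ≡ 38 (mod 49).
2047

Using Chinese Remainder Theorem:
M = 48 × 49 = 2352
M1 = 49, M2 = 48
y1 = 49^(-1) mod 48 = 1
y2 = 48^(-1) mod 49 = 48
x = (31×49×1 + 38×48×48) mod 2352 = 2047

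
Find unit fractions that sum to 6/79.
1/14 + 1/222 + 1/61383

Greedy algorithm:
6/79: ceiling(79/6) = 14, use 1/14
5/1106: ceiling(1106/5) = 222, use 1/222
1/61383: ceiling(61383/1) = 61383, use 1/61383
Result: 6/79 = 1/14 + 1/222 + 1/61383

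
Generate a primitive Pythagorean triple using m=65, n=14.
(4029, 1820, 4421)

Euclid's formula: a = m² - n², b = 2mn, c = m² + n²
m = 65, n = 14
a = 65² - 14² = 4225 - 196 = 4029
b = 2 × 65 × 14 = 1820
c = 65² + 14² = 4225 + 196 = 4421
Verification: 4029² + 1820² = 16232841 + 3312400 = 19545241 = 4421² ✓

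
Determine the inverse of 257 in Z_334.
13

gcd(257, 334) = 1, so the inverse exists.
Extended Euclidean algorithm on (334, 257):
334 = 1 × 257 + 77  ⟹  77 = (1)·334 + (-1)·257
257 = 3 × 77 + 26  ⟹  26 = (-3)·334 + (4)·257
77 = 2 × 26 + 25  ⟹  25 = (7)·334 + (-9)·257
26 = 1 × 25 + 1  ⟹  1 = (-10)·334 + (13)·257
So (13)·257 ≡ 1 (mod 334), i.e. 257^(-1) ≡ 13 (mod 334).
Check: 257 × 13 = 3341 ≡ 1 (mod 334)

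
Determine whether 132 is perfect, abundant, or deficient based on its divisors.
abundant

Proper divisors of 132: sum = 1 + 2 + 3 + 4 + 6 + 11 + 12 + 22 + 33 + 44 + 66 = 204
Since 204 > 132, 132 is abundant.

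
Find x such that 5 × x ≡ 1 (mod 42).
17

gcd(5, 42) = 1, so the inverse exists.
Extended Euclidean algorithm on (42, 5):
42 = 8 × 5 + 2  ⟹  2 = (1)·42 + (-8)·5
5 = 2 × 2 + 1  ⟹  1 = (-2)·42 + (17)·5
So (17)·5 ≡ 1 (mod 42), i.e. 5^(-1) ≡ 17 (mod 42).
Check: 5 × 17 = 85 ≡ 1 (mod 42)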